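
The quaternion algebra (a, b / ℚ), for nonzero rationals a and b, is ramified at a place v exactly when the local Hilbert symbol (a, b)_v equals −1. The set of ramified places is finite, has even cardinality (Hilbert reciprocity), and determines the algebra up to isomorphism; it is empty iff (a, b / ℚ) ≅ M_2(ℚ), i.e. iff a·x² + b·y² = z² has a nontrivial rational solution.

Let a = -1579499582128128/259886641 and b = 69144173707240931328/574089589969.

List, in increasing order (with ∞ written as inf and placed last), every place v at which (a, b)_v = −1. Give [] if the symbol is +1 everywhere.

Mod squares: a ≡ -713, b ≡ 13547. Check v ∈ {∞, 2, 3, 7, 17, 19, 23, 31, 47}.
v=7: a=7^-6·(≡1), b=7^-6·(≡4) mod 7; (1|7)=+1, (4|7)=+1; (−1)^{-6·-6·3}·(+1)^-6·(+1)^-6 = +1.
v=47: a=47^-2·(≡44), b=47^-4·(≡10) mod 47; (44|47)=-1, (10|47)=-1; (−1)^{-2·-4·23}·(-1)^-4·(-1)^-2 = +1.
v=2: v_2(a)=18, v_2(b)=26; units ≡ 7, 3 (mod 8); ε·ε+αω+βω = 1·1+18·1+26·0 ≡ 1  ⇒  (a,b)_2 = -1.
v=∞: -713 < 0 and 13547 > 0  ⇒  (a,b)_∞ = +1.
v=17: a=17^2·(≡9), b=17^2·(≡9) mod 17; (9|17)=+1, (9|17)=+1; (−1)^{2·2·8}·(+1)^2·(+1)^2 = +1.
v=23: a=23^1·(≡10), b=23^1·(≡22) mod 23; (10|23)=-1, (22|23)=-1; (−1)^{1·1·11}·(-1)^1·(-1)^1 = -1.
v=31: a=31^1·(≡5), b=31^1·(≡13) mod 31; (5|31)=+1, (13|31)=-1; (−1)^{1·1·15}·(+1)^1·(-1)^1 = +1.
v=19: a=19^2·(≡17), b=19^3·(≡2) mod 19; (17|19)=+1, (2|19)=-1; (−1)^{2·3·9}·(+1)^3·(-1)^2 = +1.
v=3: a=3^4·(≡1), b=3^6·(≡2) mod 3; (1|3)=+1, (2|3)=-1; (−1)^{4·6·1}·(+1)^6·(-1)^4 = +1.
Ram(-713, 13547) = {2, 23}; no ℚ_2-point on the conic.

[2, 23]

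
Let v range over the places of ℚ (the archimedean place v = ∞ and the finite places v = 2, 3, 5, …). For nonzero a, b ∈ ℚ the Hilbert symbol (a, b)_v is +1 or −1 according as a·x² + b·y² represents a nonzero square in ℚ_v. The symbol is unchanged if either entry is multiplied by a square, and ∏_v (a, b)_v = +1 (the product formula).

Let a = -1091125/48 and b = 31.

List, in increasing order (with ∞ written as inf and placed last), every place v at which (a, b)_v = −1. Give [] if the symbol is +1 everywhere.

Mod squares: a ≡ -130935, b ≡ 31. Check v ∈ {∞, 2, 3, 5, 7, 29, 31, 43}.
v=43: a=43^1·(≡42), b=43^0·(≡31) mod 43; (42|43)=-1, (31|43)=+1; (−1)^{1·0·21}·(-1)^0·(+1)^1 = +1.
v=5: a=5^3·(≡2), b=5^0·(≡1) mod 5; (2|5)=-1, (1|5)=+1; (−1)^{3·0·2}·(-1)^0·(+1)^3 = +1.
v=3: a=3^-1·(≡2), b=3^0·(≡1) mod 3; (2|3)=-1, (1|3)=+1; (−1)^{-1·0·1}·(-1)^0·(+1)^-1 = +1.
v=7: a=7^1·(≡6), b=7^0·(≡3) mod 7; (6|7)=-1, (3|7)=-1; (−1)^{1·0·3}·(-1)^0·(-1)^1 = -1.
v=∞: -130935 < 0 and 31 > 0  ⇒  (a,b)_∞ = +1.
v=2: v_2(a)=-4, v_2(b)=0; units ≡ 1, 7 (mod 8); ε·ε+αω+βω = 0·1+-4·0+0·0 ≡ 0  ⇒  (a,b)_2 = +1.
v=31: a=31^0·(≡19), b=31^1·(≡1) mod 31; (19|31)=+1, (1|31)=+1; (−1)^{0·1·15}·(+1)^1·(+1)^0 = +1.
v=29: a=29^1·(≡7), b=29^0·(≡2) mod 29; (7|29)=+1, (2|29)=-1; (−1)^{1·0·14}·(+1)^0·(-1)^1 = -1.
(-130935, 31 / ℚ) ramifies at {7, 29}: a division algebra.

[7, 29]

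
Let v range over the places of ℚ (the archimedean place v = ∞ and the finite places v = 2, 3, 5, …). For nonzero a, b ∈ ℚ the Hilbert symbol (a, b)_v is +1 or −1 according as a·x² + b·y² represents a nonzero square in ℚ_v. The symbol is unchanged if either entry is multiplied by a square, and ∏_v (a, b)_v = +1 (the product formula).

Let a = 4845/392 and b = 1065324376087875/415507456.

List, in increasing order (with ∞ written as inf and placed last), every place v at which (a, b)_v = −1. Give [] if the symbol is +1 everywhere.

(a, b) ≡ (9690, 435) mod (ℚ^×)²; places V = {2, 3, 5, 7, 13, 17, 19, 29, ∞}.
(a,b)_7: α=-2, u≡1; β=-4, v≡4 (mod 7); (1|7)=+1, (4|7)=+1; sign (−1)^0·+1^-4·+1^-2 = +1.
(a,b)_∞: sgn(9690)=+, sgn(435)=+, so +1.
(a,b)_19: α=1, u≡7; β=4, v≡17 (mod 19); (7|19)=+1, (17|19)=+1; sign (−1)^0·+1^4·+1^1 = +1.
(a,b)_3: α=1, u≡2; β=3, v≡1 (mod 3); (2|3)=-1, (1|3)=+1; sign (−1)^1·-1^3·+1^1 = +1.
(a,b)_29: α=0, u≡4; β=1, v≡10 (mod 29); (4|29)=+1, (10|29)=-1; sign (−1)^0·+1^1·-1^0 = +1.
(a,b)_13: α=0, u≡11; β=-2, v≡6 (mod 13); (11|13)=-1, (6|13)=-1; sign (−1)^0·-1^-2·-1^0 = +1.
(a,b)_2: α=-3, β=-10; u≡5, v≡3 (mod 8); ε(u)ε(v)=0·1, αω(v)=-3·1, βω(u)=-10·1; sum ≡ 1  ⇒  -1.
(a,b)_5: α=1, u≡2; β=3, v≡3 (mod 5); (2|5)=-1, (3|5)=-1; sign (−1)^0·-1^3·-1^1 = +1.
(a,b)_17: α=1, u≡13; β=4, v≡11 (mod 17); (13|17)=+1, (11|17)=-1; sign (−1)^0·+1^4·-1^1 = -1.
(9690, 435 / ℚ) ramifies at {2, 17}: a division algebra.

[2, 17]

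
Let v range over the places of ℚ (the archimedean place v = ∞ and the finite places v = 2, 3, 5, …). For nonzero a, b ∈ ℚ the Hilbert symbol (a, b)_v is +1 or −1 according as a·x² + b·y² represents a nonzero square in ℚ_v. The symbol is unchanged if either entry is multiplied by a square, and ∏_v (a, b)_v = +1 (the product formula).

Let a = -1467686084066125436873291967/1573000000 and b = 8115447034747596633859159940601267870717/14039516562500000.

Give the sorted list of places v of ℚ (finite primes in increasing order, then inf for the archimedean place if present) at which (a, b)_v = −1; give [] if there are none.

[2, 7]

(a, b) ≡ (-432419, 24020178) mod (ℚ^×)²; places V = {2, 3, 5, 7, 11, 13, 17, 19, 23, 29, 31, 37, 41, ∞}.
(a,b)_29: α=3, u≡13; β=5, v≡25 (mod 29); (13|29)=+1, (25|29)=+1; sign (−1)^0·+1^5·+1^3 = +1.
(a,b)_31: α=3, u≡10; β=4, v≡10 (mod 31); (10|31)=+1, (10|31)=+1; sign (−1)^0·+1^4·+1^3 = +1.
(a,b)_∞: sgn(-432419)=−, sgn(24020178)=+, so +1.
(a,b)_41: α=2, u≡37; β=1, v≡16 (mod 41); (37|41)=+1, (16|41)=+1; sign (−1)^0·+1^1·+1^2 = +1.
(a,b)_7: α=2, u≡5; β=5, v≡5 (mod 7); (5|7)=-1, (5|7)=-1; sign (−1)^0·-1^5·-1^2 = -1.
(a,b)_37: α=1, u≡13; β=1, v≡2 (mod 37); (13|37)=-1, (2|37)=-1; sign (−1)^0·-1^1·-1^1 = +1.
(a,b)_23: α=4, u≡9; β=4, v≡12 (mod 23); (9|23)=+1, (12|23)=+1; sign (−1)^0·+1^4·+1^4 = +1.
(a,b)_13: α=-1, u≡1; β=-5, v≡12 (mod 13); (1|13)=+1, (12|13)=+1; sign (−1)^0·+1^-5·+1^-1 = +1.
(a,b)_19: α=2, u≡14; β=4, v≡1 (mod 19); (14|19)=-1, (1|19)=+1; sign (−1)^0·-1^4·+1^2 = +1.
(a,b)_2: α=-6, β=-5; u≡5, v≡1 (mod 8); ε(u)ε(v)=0·0, αω(v)=-6·0, βω(u)=-5·1; sum ≡ 1  ⇒  -1.
(a,b)_3: α=8, u≡1; β=13, v≡2 (mod 3); (1|3)=+1, (2|3)=-1; sign (−1)^0·+1^13·-1^8 = +1.
(a,b)_5: α=-6, u≡4; β=-10, v≡2 (mod 5); (4|5)=+1, (2|5)=-1; sign (−1)^0·+1^-10·-1^-6 = +1.
(a,b)_17: α=0, u≡10; β=2, v≡6 (mod 17); (10|17)=-1, (6|17)=-1; sign (−1)^0·-1^2·-1^0 = +1.
(a,b)_11: α=-2, u≡10; β=-2, v≡8 (mod 11); (10|11)=-1, (8|11)=-1; sign (−1)^0·-1^-2·-1^-2 = +1.
|Ram(-432419, 24020178)| = 2, even; anisotropic at {2, 7}.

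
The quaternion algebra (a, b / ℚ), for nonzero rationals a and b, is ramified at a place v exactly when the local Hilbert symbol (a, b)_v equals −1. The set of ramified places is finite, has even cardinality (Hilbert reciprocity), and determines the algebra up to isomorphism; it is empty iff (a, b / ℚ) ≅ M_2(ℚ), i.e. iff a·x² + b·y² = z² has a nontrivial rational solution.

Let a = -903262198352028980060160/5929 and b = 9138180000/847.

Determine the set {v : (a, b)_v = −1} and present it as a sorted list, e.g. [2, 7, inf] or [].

Mod squares: a ≡ -121210, b ≡ 22134. Check v ∈ {∞, 2, 3, 5, 7, 11, 17, 23, 31}.
v=23: a=23^5·(≡22), b=23^0·(≡12) mod 23; (22|23)=-1, (12|23)=+1; (−1)^{5·0·11}·(-1)^0·(+1)^5 = +1.
v=3: a=3^4·(≡2), b=3^1·(≡1) mod 3; (2|3)=-1, (1|3)=+1; (−1)^{4·1·1}·(-1)^1·(+1)^4 = -1.
v=17: a=17^5·(≡14), b=17^3·(≡7) mod 17; (14|17)=-1, (7|17)=-1; (−1)^{5·3·8}·(-1)^3·(-1)^5 = +1.
v=2: v_2(a)=13, v_2(b)=5; units ≡ 3, 3 (mod 8); ε·ε+αω+βω = 1·1+13·1+5·1 ≡ 1  ⇒  (a,b)_2 = -1.
v=11: a=11^-2·(≡8), b=11^-2·(≡10) mod 11; (8|11)=-1, (10|11)=-1; (−1)^{-2·-2·5}·(-1)^-2·(-1)^-2 = +1.
v=31: a=31^3·(≡21), b=31^1·(≡7) mod 31; (21|31)=-1, (7|31)=+1; (−1)^{3·1·15}·(-1)^1·(+1)^3 = +1.
v=5: a=5^1·(≡2), b=5^4·(≡4) mod 5; (2|5)=-1, (4|5)=+1; (−1)^{1·4·2}·(-1)^4·(+1)^1 = +1.
v=7: a=7^-2·(≡1), b=7^-1·(≡6) mod 7; (1|7)=+1, (6|7)=-1; (−1)^{-2·-1·3}·(+1)^-1·(-1)^-2 = +1.
v=∞: -121210 < 0 and 22134 > 0  ⇒  (a,b)_∞ = +1.
Ram(-121210, 22134) = {2, 3}; no ℚ_2-point on the conic.

[2, 3]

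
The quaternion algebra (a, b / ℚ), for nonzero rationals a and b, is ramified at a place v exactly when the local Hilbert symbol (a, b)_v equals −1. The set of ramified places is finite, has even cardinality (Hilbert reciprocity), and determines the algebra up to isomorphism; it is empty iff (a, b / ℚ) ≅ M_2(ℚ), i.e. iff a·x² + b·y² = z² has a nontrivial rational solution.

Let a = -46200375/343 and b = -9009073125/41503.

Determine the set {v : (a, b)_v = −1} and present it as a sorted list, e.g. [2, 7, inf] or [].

(a, b) ≡ (-105, -91) mod (ℚ^×)²; places V = {2, 3, 5, 7, 11, 13, ∞}.
(a,b)_2: α=0, β=0; u≡7, v≡5 (mod 8); ε(u)ε(v)=1·0, αω(v)=0·1, βω(u)=0·0; sum ≡ 0  ⇒  +1.
(a,b)_∞: sgn(-105)=−, sgn(-91)=−, so -1.
(a,b)_5: α=3, u≡4; β=4, v≡1 (mod 5); (4|5)=+1, (1|5)=+1; sign (−1)^0·+1^4·+1^3 = +1.
(a,b)_3: α=7, u≡1; β=8, v≡2 (mod 3); (1|3)=+1, (2|3)=-1; sign (−1)^0·+1^8·-1^7 = -1.
(a,b)_13: α=2, u≡3; β=3, v≡8 (mod 13); (3|13)=+1, (8|13)=-1; sign (−1)^0·+1^3·-1^2 = +1.
(a,b)_11: α=0, u≡5; β=-2, v≡7 (mod 11); (5|11)=+1, (7|11)=-1; sign (−1)^0·+1^-2·-1^0 = +1.
(a,b)_7: α=-3, u≡3; β=-3, v≡2 (mod 7); (3|7)=-1, (2|7)=+1; sign (−1)^1·-1^-3·+1^-3 = +1.
(-105, -91 / ℚ) ramifies at {3, ∞}: a division algebra.

[3, inf]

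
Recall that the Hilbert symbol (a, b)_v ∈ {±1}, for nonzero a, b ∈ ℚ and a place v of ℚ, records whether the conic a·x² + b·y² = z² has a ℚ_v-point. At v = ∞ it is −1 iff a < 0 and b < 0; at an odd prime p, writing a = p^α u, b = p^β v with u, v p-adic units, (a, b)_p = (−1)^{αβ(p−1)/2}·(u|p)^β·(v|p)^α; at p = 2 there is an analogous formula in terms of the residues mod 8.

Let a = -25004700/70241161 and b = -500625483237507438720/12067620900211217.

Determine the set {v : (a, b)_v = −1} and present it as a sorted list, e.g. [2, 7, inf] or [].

Mod squares: a ≡ -7, b ≡ -22610. Check v ∈ {∞, 2, 3, 5, 7, 11, 13, 17, 19, 29}.
v=5: a=5^2·(≡2), b=5^1·(≡3) mod 5; (2|5)=-1, (3|5)=-1; (−1)^{2·1·2}·(-1)^1·(-1)^2 = -1.
v=13: a=13^0·(≡11), b=13^4·(≡1) mod 13; (11|13)=-1, (1|13)=+1; (−1)^{0·4·6}·(-1)^4·(+1)^0 = +1.
v=7: a=7^3·(≡3), b=7^11·(≡4) mod 7; (3|7)=-1, (4|7)=+1; (−1)^{3·11·3}·(-1)^11·(+1)^3 = +1.
v=17: a=17^-4·(≡7), b=17^-9·(≡13) mod 17; (7|17)=-1, (13|17)=+1; (−1)^{-4·-9·8}·(-1)^-9·(+1)^-4 = -1.
v=11: a=11^0·(≡5), b=11^-2·(≡8) mod 11; (5|11)=+1, (8|11)=-1; (−1)^{0·-2·5}·(+1)^-2·(-1)^0 = +1.
v=29: a=29^-2·(≡28), b=29^-2·(≡26) mod 29; (28|29)=+1, (26|29)=-1; (−1)^{-2·-2·14}·(+1)^-2·(-1)^-2 = +1.
v=∞: -7 < 0 and -22610 < 0  ⇒  (a,b)_∞ = -1.
v=2: v_2(a)=2, v_2(b)=7; units ≡ 1, 7 (mod 8); ε·ε+αω+βω = 0·1+2·0+7·0 ≡ 0  ⇒  (a,b)_2 = +1.
v=19: a=19^0·(≡15), b=19^1·(≡11) mod 19; (15|19)=-1, (11|19)=+1; (−1)^{0·1·9}·(-1)^1·(+1)^0 = -1.
v=3: a=3^6·(≡2), b=3^6·(≡1) mod 3; (2|3)=-1, (1|3)=+1; (−1)^{6·6·1}·(-1)^6·(+1)^6 = +1.
Ram(-7, -22610) = {5, 17, 19, ∞}; no ℚ_5-point on the conic.

[5, 17, 19, inf]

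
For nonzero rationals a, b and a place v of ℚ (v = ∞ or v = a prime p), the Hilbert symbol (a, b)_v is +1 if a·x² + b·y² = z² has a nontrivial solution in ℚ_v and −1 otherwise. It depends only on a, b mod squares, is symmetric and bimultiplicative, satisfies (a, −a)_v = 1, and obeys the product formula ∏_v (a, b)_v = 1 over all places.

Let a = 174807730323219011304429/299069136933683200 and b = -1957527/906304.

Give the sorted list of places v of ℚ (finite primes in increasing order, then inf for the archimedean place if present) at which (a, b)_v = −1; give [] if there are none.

(a, b) ≡ (43043, -143) mod (ℚ^×)²; places V = {2, 3, 5, 7, 11, 13, 17, 23, 29, 37, 43, 59, ∞}.
(a,b)_7: α=-3, u≡5; β=-2, v≡1 (mod 7); (5|7)=-1, (1|7)=+1; sign (−1)^0·-1^-2·+1^-3 = +1.
(a,b)_13: α=5, u≡10; β=3, v≡5 (mod 13); (10|13)=+1, (5|13)=-1; sign (−1)^0·+1^3·-1^5 = -1.
(a,b)_11: α=5, u≡2; β=1, v≡4 (mod 11); (2|11)=-1, (4|11)=+1; sign (−1)^1·-1^1·+1^5 = +1.
(a,b)_3: α=10, u≡2; β=4, v≡1 (mod 3); (2|3)=-1, (1|3)=+1; sign (−1)^0·-1^4·+1^10 = +1.
(a,b)_2: α=-16, β=-6; u≡3, v≡1 (mod 8); ε(u)ε(v)=1·0, αω(v)=-16·0, βω(u)=-6·1; sum ≡ 0  ⇒  +1.
(a,b)_43: α=1, u≡32; β=0, v≡30 (mod 43); (32|43)=-1, (30|43)=-1; sign (−1)^0·-1^0·-1^1 = -1.
(a,b)_5: α=-2, u≡3; β=0, v≡2 (mod 5); (3|5)=-1, (2|5)=-1; sign (−1)^0·-1^0·-1^-2 = +1.
(a,b)_23: α=-2, u≡20; β=0, v≡6 (mod 23); (20|23)=-1, (6|23)=+1; sign (−1)^0·-1^0·+1^-2 = +1.
(a,b)_37: α=2, u≡36; β=0, v≡24 (mod 37); (36|37)=+1, (24|37)=-1; sign (−1)^0·+1^0·-1^2 = +1.
(a,b)_∞: sgn(43043)=+, sgn(-143)=−, so +1.
(a,b)_29: α=2, u≡5; β=0, v≡14 (mod 29); (5|29)=+1, (14|29)=-1; sign (−1)^0·+1^0·-1^2 = +1.
(a,b)_17: α=-2, u≡9; β=-2, v≡5 (mod 17); (9|17)=+1, (5|17)=-1; sign (−1)^0·+1^-2·-1^-2 = +1.
(a,b)_59: α=-2, u≡13; β=0, v≡54 (mod 59); (13|59)=-1, (54|59)=-1; sign (−1)^0·-1^0·-1^-2 = +1.
(43043, -143 / ℚ) ramifies at {13, 43}: a division algebra.

[13, 43]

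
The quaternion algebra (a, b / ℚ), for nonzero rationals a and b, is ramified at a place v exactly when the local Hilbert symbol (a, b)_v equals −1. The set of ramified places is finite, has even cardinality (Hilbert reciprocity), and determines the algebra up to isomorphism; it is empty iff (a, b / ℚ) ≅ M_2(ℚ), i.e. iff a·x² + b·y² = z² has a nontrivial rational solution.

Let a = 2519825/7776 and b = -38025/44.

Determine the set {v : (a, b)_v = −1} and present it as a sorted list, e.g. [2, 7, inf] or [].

[2, 17]

Mod squares: a ≡ 102, b ≡ -11. Check v ∈ {∞, 2, 3, 5, 7, 11, 13, 17}.
v=11: a=11^2·(≡9), b=11^-1·(≡6) mod 11; (9|11)=+1, (6|11)=-1; (−1)^{2·-1·5}·(+1)^-1·(-1)^2 = +1.
v=2: v_2(a)=-5, v_2(b)=-2; units ≡ 3, 5 (mod 8); ε·ε+αω+βω = 1·0+-5·1+-2·1 ≡ 1  ⇒  (a,b)_2 = -1.
v=5: a=5^2·(≡3), b=5^2·(≡1) mod 5; (3|5)=-1, (1|5)=+1; (−1)^{2·2·2}·(-1)^2·(+1)^2 = +1.
v=7: a=7^2·(≡4), b=7^0·(≡3) mod 7; (4|7)=+1, (3|7)=-1; (−1)^{2·0·3}·(+1)^0·(-1)^2 = +1.
v=17: a=17^1·(≡10), b=17^0·(≡14) mod 17; (10|17)=-1, (14|17)=-1; (−1)^{1·0·8}·(-1)^0·(-1)^1 = -1.
v=∞: 102 > 0 and -11 < 0  ⇒  (a,b)_∞ = +1.
v=13: a=13^0·(≡11), b=13^2·(≡7) mod 13; (11|13)=-1, (7|13)=-1; (−1)^{0·2·6}·(-1)^2·(-1)^0 = +1.
v=3: a=3^-5·(≡1), b=3^2·(≡1) mod 3; (1|3)=+1, (1|3)=+1; (−1)^{-5·2·1}·(+1)^2·(+1)^-5 = +1.
|Ram(102, -11)| = 2, even; anisotropic at {2, 17}.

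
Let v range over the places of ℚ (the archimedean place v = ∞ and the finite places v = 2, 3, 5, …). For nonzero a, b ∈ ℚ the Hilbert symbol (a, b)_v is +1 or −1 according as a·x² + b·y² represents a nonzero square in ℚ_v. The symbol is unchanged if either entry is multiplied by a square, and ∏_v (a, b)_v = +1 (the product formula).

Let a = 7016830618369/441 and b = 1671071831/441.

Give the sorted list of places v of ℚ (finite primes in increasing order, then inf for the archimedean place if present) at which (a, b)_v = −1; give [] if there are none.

(a, b) ≡ (3289, 81719) mod (ℚ^×)²; places V = {2, 3, 7, 11, 13, 17, 19, 23, ∞}.
(a,b)_19: α=2, u≡10; β=1, v≡4 (mod 19); (10|19)=-1, (4|19)=+1; sign (−1)^0·-1^1·+1^2 = -1.
(a,b)_17: α=2, u≡13; β=1, v≡9 (mod 17); (13|17)=+1, (9|17)=+1; sign (−1)^0·+1^1·+1^2 = +1.
(a,b)_3: α=-2, u≡1; β=-2, v≡2 (mod 3); (1|3)=+1, (2|3)=-1; sign (−1)^0·+1^-2·-1^-2 = +1.
(a,b)_23: α=1, u≡14; β=1, v≡17 (mod 23); (14|23)=-1, (17|23)=-1; sign (−1)^1·-1^1·-1^1 = -1.
(a,b)_7: α=-2, u≡6; β=-2, v≡1 (mod 7); (6|7)=-1, (1|7)=+1; sign (−1)^0·-1^-2·+1^-2 = +1.
(a,b)_∞: sgn(3289)=+, sgn(81719)=+, so +1.
(a,b)_2: α=0, β=0; u≡1, v≡7 (mod 8); ε(u)ε(v)=0·1, αω(v)=0·0, βω(u)=0·0; sum ≡ 0  ⇒  +1.
(a,b)_13: α=3, u≡8; β=2, v≡9 (mod 13); (8|13)=-1, (9|13)=+1; sign (−1)^0·-1^2·+1^3 = +1.
(a,b)_11: α=3, u≡7; β=3, v≡5 (mod 11); (7|11)=-1, (5|11)=+1; sign (−1)^1·-1^3·+1^3 = +1.
|Ram(3289, 81719)| = 2, even; anisotropic at {19, 23}.

[19, 23]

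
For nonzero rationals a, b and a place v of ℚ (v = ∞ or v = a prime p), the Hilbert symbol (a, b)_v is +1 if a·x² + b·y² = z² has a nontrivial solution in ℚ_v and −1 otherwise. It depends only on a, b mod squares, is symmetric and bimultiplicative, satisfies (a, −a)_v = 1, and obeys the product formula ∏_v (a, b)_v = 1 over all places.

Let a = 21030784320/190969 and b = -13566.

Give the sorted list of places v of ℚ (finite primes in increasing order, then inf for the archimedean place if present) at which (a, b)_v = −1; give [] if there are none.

(a, b) ≡ (23205, -13566) mod (ℚ^×)²; places V = {2, 3, 5, 7, 13, 17, 19, 23, ∞}.
(a,b)_13: α=1, u≡3; β=0, v≡6 (mod 13); (3|13)=+1, (6|13)=-1; sign (−1)^0·+1^0·-1^1 = -1.
(a,b)_19: α=-2, u≡11; β=1, v≡8 (mod 19); (11|19)=+1, (8|19)=-1; sign (−1)^0·+1^1·-1^-2 = +1.
(a,b)_3: α=1, u≡1; β=1, v≡2 (mod 3); (1|3)=+1, (2|3)=-1; sign (−1)^1·+1^1·-1^1 = +1.
(a,b)_17: α=3, u≡5; β=1, v≡1 (mod 17); (5|17)=-1, (1|17)=+1; sign (−1)^0·-1^1·+1^3 = -1.
(a,b)_5: α=1, u≡1; β=0, v≡4 (mod 5); (1|5)=+1, (4|5)=+1; sign (−1)^0·+1^0·+1^1 = +1.
(a,b)_∞: sgn(23205)=+, sgn(-13566)=−, so +1.
(a,b)_23: α=-2, u≡10; β=0, v≡4 (mod 23); (10|23)=-1, (4|23)=+1; sign (−1)^0·-1^0·+1^-2 = +1.
(a,b)_2: α=6, β=1; u≡5, v≡1 (mod 8); ε(u)ε(v)=0·0, αω(v)=6·0, βω(u)=1·1; sum ≡ 1  ⇒  -1.
(a,b)_7: α=3, u≡4; β=1, v≡1 (mod 7); (4|7)=+1, (1|7)=+1; sign (−1)^1·+1^1·+1^3 = -1.
|Ram(23205, -13566)| = 4, even; anisotropic at {2, 7, 13, 17}.

[2, 7, 13, 17]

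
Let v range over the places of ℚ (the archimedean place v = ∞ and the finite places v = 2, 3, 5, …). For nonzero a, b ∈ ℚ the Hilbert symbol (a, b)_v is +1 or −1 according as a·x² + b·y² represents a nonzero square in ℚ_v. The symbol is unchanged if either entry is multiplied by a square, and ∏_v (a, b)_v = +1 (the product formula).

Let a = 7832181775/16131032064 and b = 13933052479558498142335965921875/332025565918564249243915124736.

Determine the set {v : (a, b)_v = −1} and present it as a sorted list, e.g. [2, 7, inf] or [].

[2, 29]

(a, b) ≡ (31, 899) mod (ℚ^×)²; places V = {2, 3, 5, 7, 11, 17, 29, 31, ∞}.
(a,b)_∞: sgn(31)=+, sgn(899)=+, so +1.
(a,b)_7: α=-4, u≡3; β=-12, v≡3 (mod 7); (3|7)=-1, (3|7)=-1; sign (−1)^0·-1^-12·-1^-4 = +1.
(a,b)_17: α=4, u≡3; β=12, v≡16 (mod 17); (3|17)=-1, (16|17)=+1; sign (−1)^0·-1^12·+1^4 = +1.
(a,b)_2: α=-10, β=-20; u≡7, v≡3 (mod 8); ε(u)ε(v)=1·1, αω(v)=-10·1, βω(u)=-20·0; sum ≡ 1  ⇒  -1.
(a,b)_29: α=0, u≡11; β=1, v≡19 (mod 29); (11|29)=-1, (19|29)=-1; sign (−1)^0·-1^1·-1^0 = -1.
(a,b)_11: α=2, u≡3; β=6, v≡6 (mod 11); (3|11)=+1, (6|11)=-1; sign (−1)^0·+1^6·-1^2 = +1.
(a,b)_5: α=2, u≡4; β=6, v≡4 (mod 5); (4|5)=+1, (4|5)=+1; sign (−1)^0·+1^6·+1^2 = +1.
(a,b)_3: α=-8, u≡1; β=-28, v≡2 (mod 3); (1|3)=+1, (2|3)=-1; sign (−1)^0·+1^-28·-1^-8 = +1.
(a,b)_31: α=1, u≡2; β=3, v≡22 (mod 31); (2|31)=+1, (22|31)=-1; sign (−1)^1·+1^3·-1^1 = +1.
|Ram(31, 899)| = 2, even; anisotropic at {2, 29}.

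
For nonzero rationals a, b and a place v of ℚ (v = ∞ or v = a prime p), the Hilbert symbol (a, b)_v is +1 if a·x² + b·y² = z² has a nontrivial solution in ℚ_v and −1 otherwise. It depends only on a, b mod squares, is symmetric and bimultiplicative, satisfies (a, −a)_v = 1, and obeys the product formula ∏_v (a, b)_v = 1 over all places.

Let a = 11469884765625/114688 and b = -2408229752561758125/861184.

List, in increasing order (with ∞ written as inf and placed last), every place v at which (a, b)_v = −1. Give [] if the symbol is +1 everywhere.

[2, 3, 5, 13]

Mod squares: a ≡ 15015, b ≡ -13. Check v ∈ {∞, 2, 3, 5, 7, 11, 13, 29}.
v=3: a=3^5·(≡1), b=3^6·(≡2) mod 3; (1|3)=+1, (2|3)=-1; (−1)^{5·6·1}·(+1)^6·(-1)^5 = -1.
v=2: v_2(a)=-14, v_2(b)=-10; units ≡ 7, 3 (mod 8); ε·ε+αω+βω = 1·1+-14·1+-10·0 ≡ 1  ⇒  (a,b)_2 = -1.
v=11: a=11^1·(≡3), b=11^2·(≡4) mod 11; (3|11)=+1, (4|11)=+1; (−1)^{1·2·5}·(+1)^2·(+1)^1 = +1.
v=13: a=13^3·(≡7), b=13^5·(≡9) mod 13; (7|13)=-1, (9|13)=+1; (−1)^{3·5·6}·(-1)^5·(+1)^3 = -1.
v=29: a=29^0·(≡20), b=29^-2·(≡22) mod 29; (20|29)=+1, (22|29)=+1; (−1)^{0·-2·14}·(+1)^-2·(+1)^0 = +1.
v=7: a=7^-1·(≡5), b=7^6·(≡2) mod 7; (5|7)=-1, (2|7)=+1; (−1)^{-1·6·3}·(-1)^6·(+1)^-1 = +1.
v=∞: 15015 > 0 and -13 < 0  ⇒  (a,b)_∞ = +1.
v=5: a=5^9·(≡2), b=5^4·(≡3) mod 5; (2|5)=-1, (3|5)=-1; (−1)^{9·4·2}·(-1)^4·(-1)^9 = -1.
|Ram(15015, -13)| = 4, even; anisotropic at {2, 3, 5, 13}.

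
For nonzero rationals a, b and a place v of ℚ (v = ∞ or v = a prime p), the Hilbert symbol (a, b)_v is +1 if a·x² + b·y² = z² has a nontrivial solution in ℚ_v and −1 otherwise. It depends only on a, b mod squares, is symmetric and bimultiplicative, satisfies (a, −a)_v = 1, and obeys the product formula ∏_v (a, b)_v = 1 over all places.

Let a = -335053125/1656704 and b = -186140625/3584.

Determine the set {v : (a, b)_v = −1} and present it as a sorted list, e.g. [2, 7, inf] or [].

Mod squares: a ≡ -2310, b ≡ -462. Check v ∈ {∞, 2, 3, 5, 7, 11, 19, 43}.
v=11: a=11^1·(≡2), b=11^1·(≡7) mod 11; (2|11)=-1, (7|11)=-1; (−1)^{1·1·5}·(-1)^1·(-1)^1 = -1.
v=5: a=5^5·(≡2), b=5^6·(≡3) mod 5; (2|5)=-1, (3|5)=-1; (−1)^{5·6·2}·(-1)^6·(-1)^5 = -1.
v=3: a=3^3·(≡1), b=3^1·(≡2) mod 3; (1|3)=+1, (2|3)=-1; (−1)^{3·1·1}·(+1)^1·(-1)^3 = +1.
v=19: a=19^2·(≡13), b=19^2·(≡14) mod 19; (13|19)=-1, (14|19)=-1; (−1)^{2·2·9}·(-1)^2·(-1)^2 = +1.
v=2: v_2(a)=-7, v_2(b)=-9; units ≡ 5, 1 (mod 8); ε·ε+αω+βω = 0·0+-7·0+-9·1 ≡ 1  ⇒  (a,b)_2 = -1.
v=7: a=7^-1·(≡3), b=7^-1·(≡1) mod 7; (3|7)=-1, (1|7)=+1; (−1)^{-1·-1·3}·(-1)^-1·(+1)^-1 = +1.
v=∞: -2310 < 0 and -462 < 0  ⇒  (a,b)_∞ = -1.
v=43: a=43^-2·(≡7), b=43^0·(≡38) mod 43; (7|43)=-1, (38|43)=+1; (−1)^{-2·0·21}·(-1)^0·(+1)^-2 = +1.
|Ram(-2310, -462)| = 4, even; anisotropic at {2, 5, 11, ∞}.

[2, 5, 11, inf]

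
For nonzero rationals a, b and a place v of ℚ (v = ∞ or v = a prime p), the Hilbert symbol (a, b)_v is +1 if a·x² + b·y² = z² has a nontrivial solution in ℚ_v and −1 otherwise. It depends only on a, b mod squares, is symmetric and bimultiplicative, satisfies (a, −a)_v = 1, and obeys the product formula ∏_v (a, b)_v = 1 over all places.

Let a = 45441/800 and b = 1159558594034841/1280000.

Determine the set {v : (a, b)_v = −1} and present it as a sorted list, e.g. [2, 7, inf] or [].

[]

Mod squares: a ≡ 1122, b ≡ 9282. Check v ∈ {∞, 2, 3, 5, 7, 11, 13, 17}.
v=∞: 1122 > 0 and 9282 > 0  ⇒  (a,b)_∞ = +1.
v=17: a=17^1·(≡4), b=17^3·(≡16) mod 17; (4|17)=+1, (16|17)=+1; (−1)^{1·3·8}·(+1)^3·(+1)^1 = +1.
v=5: a=5^-2·(≡3), b=5^-4·(≡2) mod 5; (3|5)=-1, (2|5)=-1; (−1)^{-2·-4·2}·(-1)^-4·(-1)^-2 = +1.
v=7: a=7^0·(≡2), b=7^1·(≡6) mod 7; (2|7)=+1, (6|7)=-1; (−1)^{0·1·3}·(+1)^1·(-1)^0 = +1.
v=13: a=13^0·(≡12), b=13^1·(≡12) mod 13; (12|13)=+1, (12|13)=+1; (−1)^{0·1·6}·(+1)^1·(+1)^0 = +1.
v=2: v_2(a)=-5, v_2(b)=-11; units ≡ 1, 1 (mod 8); ε·ε+αω+βω = 0·0+-5·0+-11·0 ≡ 0  ⇒  (a,b)_2 = +1.
v=3: a=3^5·(≡2), b=3^11·(≡1) mod 3; (2|3)=-1, (1|3)=+1; (−1)^{5·11·1}·(-1)^11·(+1)^5 = +1.
v=11: a=11^1·(≡9), b=11^4·(≡9) mod 11; (9|11)=+1, (9|11)=+1; (−1)^{1·4·5}·(+1)^4·(+1)^1 = +1.
Ram(a, b) = ∅: the form 1122·x² + 9282·y² − z² is isotropic over every ℚ_v, so by Hasse–Minkowski it is isotropic over ℚ.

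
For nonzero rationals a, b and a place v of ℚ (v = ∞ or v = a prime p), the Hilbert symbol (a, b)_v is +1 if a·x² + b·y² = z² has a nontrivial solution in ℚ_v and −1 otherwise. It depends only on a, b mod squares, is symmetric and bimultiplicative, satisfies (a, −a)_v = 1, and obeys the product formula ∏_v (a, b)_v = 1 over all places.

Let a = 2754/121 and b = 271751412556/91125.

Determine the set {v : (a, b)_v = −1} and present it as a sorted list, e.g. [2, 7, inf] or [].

(a, b) ≡ (34, 5567855) mod (ℚ^×)²; places V = {2, 3, 5, 11, 13, 17, 19, 29, 43, 47, ∞}.
(a,b)_5: α=0, u≡4; β=-3, v≡4 (mod 5); (4|5)=+1, (4|5)=+1; sign (−1)^0·+1^-3·+1^0 = +1.
(a,b)_43: α=0, u≡32; β=1, v≡42 (mod 43); (32|43)=-1, (42|43)=-1; sign (−1)^0·-1^1·-1^0 = -1.
(a,b)_17: α=1, u≡13; β=0, v≡4 (mod 17); (13|17)=+1, (4|17)=+1; sign (−1)^0·+1^0·+1^1 = +1.
(a,b)_2: α=1, β=2; u≡1, v≡7 (mod 8); ε(u)ε(v)=0·1, αω(v)=1·0, βω(u)=2·0; sum ≡ 0  ⇒  +1.
(a,b)_47: α=0, u≡8; β=1, v≡16 (mod 47); (8|47)=+1, (16|47)=+1; sign (−1)^0·+1^1·+1^0 = +1.
(a,b)_11: α=-2, u≡4; β=0, v≡8 (mod 11); (4|11)=+1, (8|11)=-1; sign (−1)^0·+1^0·-1^-2 = +1.
(a,b)_29: α=0, u≡23; β=1, v≡17 (mod 29); (23|29)=+1, (17|29)=-1; sign (−1)^0·+1^1·-1^0 = +1.
(a,b)_13: α=0, u≡6; β=2, v≡7 (mod 13); (6|13)=-1, (7|13)=-1; sign (−1)^0·-1^2·-1^0 = +1.
(a,b)_19: α=0, u≡8; β=3, v≡10 (mod 19); (8|19)=-1, (10|19)=-1; sign (−1)^0·-1^3·-1^0 = -1.
(a,b)_∞: sgn(34)=+, sgn(5567855)=+, so +1.
(a,b)_3: α=4, u≡1; β=-6, v≡2 (mod 3); (1|3)=+1, (2|3)=-1; sign (−1)^0·+1^-6·-1^4 = +1.
Ram(34, 5567855) = {19, 43}; no ℚ_19-point on the conic.

[19, 43]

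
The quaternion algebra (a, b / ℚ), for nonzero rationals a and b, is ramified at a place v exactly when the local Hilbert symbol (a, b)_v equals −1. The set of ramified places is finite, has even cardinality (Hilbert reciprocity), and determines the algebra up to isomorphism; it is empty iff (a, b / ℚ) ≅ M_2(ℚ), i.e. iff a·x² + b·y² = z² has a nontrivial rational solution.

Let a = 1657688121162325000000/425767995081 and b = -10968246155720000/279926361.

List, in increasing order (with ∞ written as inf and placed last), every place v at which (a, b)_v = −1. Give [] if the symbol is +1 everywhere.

[7, 29]

Mod squares: a ≡ 258013, b ≡ -6293. Check v ∈ {∞, 2, 3, 5, 7, 11, 13, 17, 23, 29, 31, 41}.
v=13: a=13^-6·(≡11), b=13^-4·(≡4) mod 13; (11|13)=-1, (4|13)=+1; (−1)^{-6·-4·6}·(-1)^-4·(+1)^-6 = +1.
v=3: a=3^-6·(≡1), b=3^-4·(≡1) mod 3; (1|3)=+1, (1|3)=+1; (−1)^{-6·-4·1}·(+1)^-4·(+1)^-6 = +1.
v=5: a=5^8·(≡2), b=5^4·(≡3) mod 5; (2|5)=-1, (3|5)=-1; (−1)^{8·4·2}·(-1)^4·(-1)^8 = +1.
v=23: a=23^2·(≡10), b=23^2·(≡3) mod 23; (10|23)=-1, (3|23)=+1; (−1)^{2·2·11}·(-1)^2·(+1)^2 = +1.
v=41: a=41^3·(≡5), b=41^2·(≡33) mod 41; (5|41)=+1, (33|41)=+1; (−1)^{3·2·20}·(+1)^2·(+1)^3 = +1.
v=17: a=17^2·(≡1), b=17^0·(≡14) mod 17; (1|17)=+1, (14|17)=-1; (−1)^{2·0·8}·(+1)^0·(-1)^2 = +1.
v=31: a=31^1·(≡27), b=31^1·(≡5) mod 31; (27|31)=-1, (5|31)=+1; (−1)^{1·1·15}·(-1)^1·(+1)^1 = +1.
v=2: v_2(a)=6, v_2(b)=6; units ≡ 5, 3 (mod 8); ε·ε+αω+βω = 0·1+6·1+6·1 ≡ 0  ⇒  (a,b)_2 = +1.
v=11: a=11^-2·(≡2), b=11^-2·(≡2) mod 11; (2|11)=-1, (2|11)=-1; (−1)^{-2·-2·5}·(-1)^-2·(-1)^-2 = +1.
v=7: a=7^1·(≡1), b=7^3·(≡4) mod 7; (1|7)=+1, (4|7)=+1; (−1)^{1·3·3}·(+1)^3·(+1)^1 = -1.
v=29: a=29^1·(≡22), b=29^1·(≡2) mod 29; (22|29)=+1, (2|29)=-1; (−1)^{1·1·14}·(+1)^1·(-1)^1 = -1.
v=∞: 258013 > 0 and -6293 < 0  ⇒  (a,b)_∞ = +1.
(258013, -6293 / ℚ) ramifies at {7, 29}: a division algebra.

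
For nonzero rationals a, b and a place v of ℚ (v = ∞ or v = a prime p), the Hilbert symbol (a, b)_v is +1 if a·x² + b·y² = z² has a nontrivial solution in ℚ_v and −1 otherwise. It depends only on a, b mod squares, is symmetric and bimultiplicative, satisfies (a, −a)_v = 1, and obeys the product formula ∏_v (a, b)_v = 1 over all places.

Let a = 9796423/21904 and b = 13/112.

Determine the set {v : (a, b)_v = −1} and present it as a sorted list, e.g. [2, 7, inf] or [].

[2, 13]

Mod squares: a ≡ 7, b ≡ 91. Check v ∈ {∞, 2, 7, 13, 37}.
v=13: a=13^4·(≡8), b=13^1·(≡5) mod 13; (8|13)=-1, (5|13)=-1; (−1)^{4·1·6}·(-1)^1·(-1)^4 = -1.
v=7: a=7^3·(≡1), b=7^-1·(≡3) mod 7; (1|7)=+1, (3|7)=-1; (−1)^{3·-1·3}·(+1)^-1·(-1)^3 = +1.
v=2: v_2(a)=-4, v_2(b)=-4; units ≡ 7, 3 (mod 8); ε·ε+αω+βω = 1·1+-4·1+-4·0 ≡ 1  ⇒  (a,b)_2 = -1.
v=∞: 7 > 0 and 91 > 0  ⇒  (a,b)_∞ = +1.
v=37: a=37^-2·(≡12), b=37^0·(≡13) mod 37; (12|37)=+1, (13|37)=-1; (−1)^{-2·0·18}·(+1)^0·(-1)^-2 = +1.
|Ram(7, 91)| = 2, even; anisotropic at {2, 13}.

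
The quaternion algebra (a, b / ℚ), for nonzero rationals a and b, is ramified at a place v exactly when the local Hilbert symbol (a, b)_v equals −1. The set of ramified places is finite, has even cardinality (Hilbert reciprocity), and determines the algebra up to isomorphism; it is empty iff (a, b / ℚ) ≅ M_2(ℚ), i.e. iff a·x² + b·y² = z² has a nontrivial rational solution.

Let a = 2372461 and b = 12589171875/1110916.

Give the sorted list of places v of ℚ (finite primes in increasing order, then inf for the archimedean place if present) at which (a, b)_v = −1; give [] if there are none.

(a, b) ≡ (2821, 203) mod (ℚ^×)²; places V = {2, 3, 5, 7, 13, 17, 29, 31, ∞}.
(a,b)_3: α=0, u≡1; β=4, v≡2 (mod 3); (1|3)=+1, (2|3)=-1; sign (−1)^0·+1^4·-1^0 = +1.
(a,b)_∞: sgn(2821)=+, sgn(203)=+, so +1.
(a,b)_17: α=0, u≡9; β=-2, v≡9 (mod 17); (9|17)=+1, (9|17)=+1; sign (−1)^0·+1^-2·+1^0 = +1.
(a,b)_2: α=0, β=-2; u≡5, v≡3 (mod 8); ε(u)ε(v)=0·1, αω(v)=0·1, βω(u)=-2·1; sum ≡ 0  ⇒  +1.
(a,b)_5: α=0, u≡1; β=6, v≡2 (mod 5); (1|5)=+1, (2|5)=-1; sign (−1)^0·+1^6·-1^0 = +1.
(a,b)_7: α=1, u≡4; β=3, v≡2 (mod 7); (4|7)=+1, (2|7)=+1; sign (−1)^1·+1^3·+1^1 = -1.
(a,b)_13: α=1, u≡3; β=0, v≡7 (mod 13); (3|13)=+1, (7|13)=-1; sign (−1)^0·+1^0·-1^1 = -1.
(a,b)_29: α=2, u≡8; β=1, v≡4 (mod 29); (8|29)=-1, (4|29)=+1; sign (−1)^0·-1^1·+1^2 = -1.
(a,b)_31: α=1, u≡23; β=-2, v≡26 (mod 31); (23|31)=-1, (26|31)=-1; sign (−1)^0·-1^-2·-1^1 = -1.
|Ram(2821, 203)| = 4, even; anisotropic at {7, 13, 29, 31}.

[7, 13, 29, 31]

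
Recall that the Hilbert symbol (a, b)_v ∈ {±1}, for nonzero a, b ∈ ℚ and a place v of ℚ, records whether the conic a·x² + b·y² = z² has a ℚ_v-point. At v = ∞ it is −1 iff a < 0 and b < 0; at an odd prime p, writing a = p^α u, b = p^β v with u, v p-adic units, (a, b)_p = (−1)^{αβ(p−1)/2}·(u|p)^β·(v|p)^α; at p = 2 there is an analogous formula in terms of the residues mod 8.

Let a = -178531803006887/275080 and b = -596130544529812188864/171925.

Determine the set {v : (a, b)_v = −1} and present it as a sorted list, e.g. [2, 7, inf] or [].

[5, 31, 43, inf]

Mod squares: a ≡ -34770811790, b ≡ -599807. Check v ∈ {∞, 2, 3, 5, 11, 13, 17, 19, 23, 29, 31, 37, 43}.
v=13: a=13^-1·(≡11), b=13^-1·(≡5) mod 13; (11|13)=-1, (5|13)=-1; (−1)^{-1·-1·6}·(-1)^-1·(-1)^-1 = +1.
v=11: a=11^1·(≡4), b=11^2·(≡3) mod 11; (4|11)=+1, (3|11)=+1; (−1)^{1·2·5}·(+1)^2·(+1)^1 = +1.
v=∞: -34770811790 < 0 and -599807 < 0  ⇒  (a,b)_∞ = -1.
v=29: a=29^1·(≡9), b=29^1·(≡22) mod 29; (9|29)=+1, (22|29)=+1; (−1)^{1·1·14}·(+1)^1·(+1)^1 = +1.
v=37: a=37^1·(≡20), b=37^1·(≡2) mod 37; (20|37)=-1, (2|37)=-1; (−1)^{1·1·18}·(-1)^1·(-1)^1 = +1.
v=43: a=43^3·(≡8), b=43^3·(≡5) mod 43; (8|43)=-1, (5|43)=-1; (−1)^{3·3·21}·(-1)^3·(-1)^3 = -1.
v=17: a=17^1·(≡11), b=17^2·(≡9) mod 17; (11|17)=-1, (9|17)=+1; (−1)^{1·2·8}·(-1)^2·(+1)^1 = +1.
v=2: v_2(a)=-3, v_2(b)=6; units ≡ 1, 1 (mod 8); ε·ε+αω+βω = 0·0+-3·0+6·0 ≡ 0  ⇒  (a,b)_2 = +1.
v=31: a=31^1·(≡22), b=31^2·(≡26) mod 31; (22|31)=-1, (26|31)=-1; (−1)^{1·2·15}·(-1)^2·(-1)^1 = -1.
v=3: a=3^0·(≡1), b=3^2·(≡1) mod 3; (1|3)=+1, (1|3)=+1; (−1)^{0·2·1}·(+1)^2·(+1)^0 = +1.
v=23: a=23^-2·(≡16), b=23^-2·(≡21) mod 23; (16|23)=+1, (21|23)=-1; (−1)^{-2·-2·11}·(+1)^-2·(-1)^-2 = +1.
v=19: a=19^2·(≡4), b=19^2·(≡16) mod 19; (4|19)=+1, (16|19)=+1; (−1)^{2·2·9}·(+1)^2·(+1)^2 = +1.
v=5: a=5^-1·(≡3), b=5^-2·(≡3) mod 5; (3|5)=-1, (3|5)=-1; (−1)^{-1·-2·2}·(-1)^-2·(-1)^-1 = -1.
(-34770811790, -599807 / ℚ) ramifies at {5, 31, 43, ∞}: a division algebra.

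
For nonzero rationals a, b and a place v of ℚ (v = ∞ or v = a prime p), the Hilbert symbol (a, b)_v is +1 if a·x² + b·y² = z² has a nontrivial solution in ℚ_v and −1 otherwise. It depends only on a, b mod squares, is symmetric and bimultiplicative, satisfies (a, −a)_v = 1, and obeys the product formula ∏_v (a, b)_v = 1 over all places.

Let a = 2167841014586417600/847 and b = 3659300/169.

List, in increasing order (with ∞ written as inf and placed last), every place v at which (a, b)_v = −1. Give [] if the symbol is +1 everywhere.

(a, b) ≡ (7082873, 36593) mod (ℚ^×)²; places V = {2, 5, 7, 11, 13, 23, 29, 37, 41, 43, ∞}.
(a,b)_29: α=1, u≡6; β=0, v≡13 (mod 29); (6|29)=+1, (13|29)=+1; sign (−1)^0·+1^0·+1^1 = +1.
(a,b)_2: α=6, β=2; u≡1, v≡1 (mod 8); ε(u)ε(v)=0·0, αω(v)=6·0, βω(u)=2·0; sum ≡ 0  ⇒  +1.
(a,b)_43: α=2, u≡34; β=1, v≡42 (mod 43); (34|43)=-1, (42|43)=-1; sign (−1)^0·-1^1·-1^2 = -1.
(a,b)_37: α=3, u≡25; β=1, v≡7 (mod 37); (25|37)=+1, (7|37)=+1; sign (−1)^0·+1^1·+1^3 = +1.
(a,b)_11: α=-2, u≡8; β=0, v≡10 (mod 11); (8|11)=-1, (10|11)=-1; sign (−1)^0·-1^0·-1^-2 = +1.
(a,b)_13: α=0, u≡7; β=-2, v≡8 (mod 13); (7|13)=-1, (8|13)=-1; sign (−1)^0·-1^-2·-1^0 = +1.
(a,b)_41: α=1, u≡33; β=0, v≡10 (mod 41); (33|41)=+1, (10|41)=+1; sign (−1)^0·+1^0·+1^1 = +1.
(a,b)_23: α=3, u≡13; β=1, v≡4 (mod 23); (13|23)=+1, (4|23)=+1; sign (−1)^1·+1^1·+1^3 = -1.
(a,b)_∞: sgn(7082873)=+, sgn(36593)=+, so +1.
(a,b)_7: α=-1, u≡5; β=0, v≡1 (mod 7); (5|7)=-1, (1|7)=+1; sign (−1)^0·-1^0·+1^-1 = +1.
(a,b)_5: α=2, u≡2; β=2, v≡3 (mod 5); (2|5)=-1, (3|5)=-1; sign (−1)^0·-1^2·-1^2 = +1.
(7082873, 36593 / ℚ) ramifies at {23, 43}: a division algebra.

[23, 43]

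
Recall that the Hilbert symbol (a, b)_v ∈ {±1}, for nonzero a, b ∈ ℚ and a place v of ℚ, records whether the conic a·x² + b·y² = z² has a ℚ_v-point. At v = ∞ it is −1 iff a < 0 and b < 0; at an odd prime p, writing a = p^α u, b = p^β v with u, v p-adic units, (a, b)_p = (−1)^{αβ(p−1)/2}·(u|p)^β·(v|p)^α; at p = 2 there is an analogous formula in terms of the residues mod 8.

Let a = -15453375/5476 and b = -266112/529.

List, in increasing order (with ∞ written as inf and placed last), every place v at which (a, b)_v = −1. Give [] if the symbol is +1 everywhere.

[5, 7, 11, inf]

(a, b) ≡ (-15, -462) mod (ℚ^×)²; places V = {2, 3, 5, 7, 11, 23, 29, 37, ∞}.
(a,b)_29: α=2, u≡21; β=0, v≡3 (mod 29); (21|29)=-1, (3|29)=-1; sign (−1)^0·-1^0·-1^2 = +1.
(a,b)_3: α=1, u≡1; β=3, v≡2 (mod 3); (1|3)=+1, (2|3)=-1; sign (−1)^1·+1^3·-1^1 = +1.
(a,b)_7: α=2, u≡5; β=1, v≡2 (mod 7); (5|7)=-1, (2|7)=+1; sign (−1)^0·-1^1·+1^2 = -1.
(a,b)_23: α=0, u≡13; β=-2, v≡21 (mod 23); (13|23)=+1, (21|23)=-1; sign (−1)^0·+1^-2·-1^0 = +1.
(a,b)_5: α=3, u≡3; β=0, v≡2 (mod 5); (3|5)=-1, (2|5)=-1; sign (−1)^0·-1^0·-1^3 = -1.
(a,b)_37: α=-2, u≡2; β=0, v≡6 (mod 37); (2|37)=-1, (6|37)=-1; sign (−1)^0·-1^0·-1^-2 = +1.
(a,b)_∞: sgn(-15)=−, sgn(-462)=−, so -1.
(a,b)_2: α=-2, β=7; u≡1, v≡1 (mod 8); ε(u)ε(v)=0·0, αω(v)=-2·0, βω(u)=7·0; sum ≡ 0  ⇒  +1.
(a,b)_11: α=0, u≡7; β=1, v≡8 (mod 11); (7|11)=-1, (8|11)=-1; sign (−1)^0·-1^1·-1^0 = -1.
|Ram(-15, -462)| = 4, even; anisotropic at {5, 7, 11, ∞}.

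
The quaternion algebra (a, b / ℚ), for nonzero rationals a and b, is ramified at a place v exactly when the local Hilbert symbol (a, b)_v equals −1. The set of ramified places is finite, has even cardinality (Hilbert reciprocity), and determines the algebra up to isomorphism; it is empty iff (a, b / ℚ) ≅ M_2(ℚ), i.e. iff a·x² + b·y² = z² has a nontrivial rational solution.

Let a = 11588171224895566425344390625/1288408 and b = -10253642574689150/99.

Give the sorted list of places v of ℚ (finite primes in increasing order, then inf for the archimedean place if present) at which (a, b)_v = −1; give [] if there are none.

(a, b) ≡ (81158, -5434) mod (ℚ^×)²; places V = {2, 3, 5, 7, 11, 13, 17, 19, 31, ∞}.
(a,b)_31: α=3, u≡20; β=2, v≡12 (mod 31); (20|31)=+1, (12|31)=-1; sign (−1)^0·+1^2·-1^3 = -1.
(a,b)_∞: sgn(81158)=+, sgn(-5434)=−, so +1.
(a,b)_7: α=5, u≡4; β=2, v≡3 (mod 7); (4|7)=+1, (3|7)=-1; sign (−1)^0·+1^2·-1^5 = -1.
(a,b)_17: α=3, u≡6; β=2, v≡5 (mod 17); (6|17)=-1, (5|17)=-1; sign (−1)^0·-1^2·-1^3 = -1.
(a,b)_2: α=-3, β=1; u≡3, v≡3 (mod 8); ε(u)ε(v)=1·1, αω(v)=-3·1, βω(u)=1·1; sum ≡ 1  ⇒  -1.
(a,b)_3: α=4, u≡2; β=-2, v≡2 (mod 3); (2|3)=-1, (2|3)=-1; sign (−1)^0·-1^-2·-1^4 = +1.
(a,b)_11: α=-5, u≡6; β=-1, v≡5 (mod 11); (6|11)=-1, (5|11)=+1; sign (−1)^1·-1^-1·+1^-5 = +1.
(a,b)_13: α=4, u≡9; β=3, v≡5 (mod 13); (9|13)=+1, (5|13)=-1; sign (−1)^0·+1^3·-1^4 = +1.
(a,b)_5: α=6, u≡2; β=2, v≡1 (mod 5); (2|5)=-1, (1|5)=+1; sign (−1)^0·-1^2·+1^6 = +1.
(a,b)_19: α=4, u≡11; β=3, v≡18 (mod 19); (11|19)=+1, (18|19)=-1; sign (−1)^0·+1^3·-1^4 = +1.
|Ram(81158, -5434)| = 4, even; anisotropic at {2, 7, 17, 31}.

[2, 7, 17, 31]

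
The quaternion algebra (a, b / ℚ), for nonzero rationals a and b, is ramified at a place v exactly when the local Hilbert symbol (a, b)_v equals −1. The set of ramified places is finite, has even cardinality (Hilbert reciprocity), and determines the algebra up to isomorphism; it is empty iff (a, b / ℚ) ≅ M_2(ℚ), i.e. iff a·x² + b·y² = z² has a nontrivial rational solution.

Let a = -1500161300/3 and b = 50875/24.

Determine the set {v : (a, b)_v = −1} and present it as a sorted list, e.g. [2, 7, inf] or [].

(a, b) ≡ (-45004839, 12210) mod (ℚ^×)²; places V = {2, 3, 5, 11, 29, 31, 37, 41, ∞}.
(a,b)_31: α=1, u≡11; β=0, v≡26 (mod 31); (11|31)=-1, (26|31)=-1; sign (−1)^0·-1^0·-1^1 = -1.
(a,b)_5: α=2, u≡1; β=3, v≡3 (mod 5); (1|5)=+1, (3|5)=-1; sign (−1)^0·+1^3·-1^2 = +1.
(a,b)_∞: sgn(-45004839)=−, sgn(12210)=+, so +1.
(a,b)_2: α=2, β=-3; u≡1, v≡1 (mod 8); ε(u)ε(v)=0·0, αω(v)=2·0, βω(u)=-3·0; sum ≡ 0  ⇒  +1.
(a,b)_11: α=1, u≡10; β=1, v≡8 (mod 11); (10|11)=-1, (8|11)=-1; sign (−1)^1·-1^1·-1^1 = -1.
(a,b)_3: α=-1, u≡1; β=-1, v≡2 (mod 3); (1|3)=+1, (2|3)=-1; sign (−1)^1·+1^-1·-1^-1 = +1.
(a,b)_37: α=1, u≡11; β=1, v≡28 (mod 37); (11|37)=+1, (28|37)=+1; sign (−1)^0·+1^1·+1^1 = +1.
(a,b)_29: α=1, u≡12; β=0, v≡4 (mod 29); (12|29)=-1, (4|29)=+1; sign (−1)^0·-1^0·+1^1 = +1.
(a,b)_41: α=1, u≡28; β=0, v≡10 (mod 41); (28|41)=-1, (10|41)=+1; sign (−1)^0·-1^0·+1^1 = +1.
(-45004839, 12210 / ℚ) ramifies at {11, 31}: a division algebra.

[11, 31]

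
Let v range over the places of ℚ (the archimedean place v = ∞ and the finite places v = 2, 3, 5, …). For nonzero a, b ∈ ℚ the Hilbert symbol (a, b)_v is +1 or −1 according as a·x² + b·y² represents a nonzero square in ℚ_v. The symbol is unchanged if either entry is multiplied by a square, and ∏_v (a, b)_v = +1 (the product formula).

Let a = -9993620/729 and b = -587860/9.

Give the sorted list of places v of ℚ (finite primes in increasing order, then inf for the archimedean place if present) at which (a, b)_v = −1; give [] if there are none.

Mod squares: a ≡ -8645, b ≡ -146965. Check v ∈ {∞, 2, 3, 5, 7, 13, 17, 19}.
v=17: a=17^2·(≡1), b=17^1·(≡13) mod 17; (1|17)=+1, (13|17)=+1; (−1)^{2·1·8}·(+1)^1·(+1)^2 = +1.
v=2: v_2(a)=2, v_2(b)=2; units ≡ 3, 3 (mod 8); ε·ε+αω+βω = 1·1+2·1+2·1 ≡ 1  ⇒  (a,b)_2 = -1.
v=5: a=5^1·(≡4), b=5^1·(≡2) mod 5; (4|5)=+1, (2|5)=-1; (−1)^{1·1·2}·(+1)^1·(-1)^1 = -1.
v=∞: -8645 < 0 and -146965 < 0  ⇒  (a,b)_∞ = -1.
v=13: a=13^1·(≡2), b=13^1·(≡8) mod 13; (2|13)=-1, (8|13)=-1; (−1)^{1·1·6}·(-1)^1·(-1)^1 = +1.
v=7: a=7^1·(≡4), b=7^1·(≡3) mod 7; (4|7)=+1, (3|7)=-1; (−1)^{1·1·3}·(+1)^1·(-1)^1 = +1.
v=19: a=19^1·(≡5), b=19^1·(≡16) mod 19; (5|19)=+1, (16|19)=+1; (−1)^{1·1·9}·(+1)^1·(+1)^1 = -1.
v=3: a=3^-6·(≡1), b=3^-2·(≡2) mod 3; (1|3)=+1, (2|3)=-1; (−1)^{-6·-2·1}·(+1)^-2·(-1)^-6 = +1.
(-8645, -146965 / ℚ) ramifies at {2, 5, 19, ∞}: a division algebra.

[2, 5, 19, inf]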